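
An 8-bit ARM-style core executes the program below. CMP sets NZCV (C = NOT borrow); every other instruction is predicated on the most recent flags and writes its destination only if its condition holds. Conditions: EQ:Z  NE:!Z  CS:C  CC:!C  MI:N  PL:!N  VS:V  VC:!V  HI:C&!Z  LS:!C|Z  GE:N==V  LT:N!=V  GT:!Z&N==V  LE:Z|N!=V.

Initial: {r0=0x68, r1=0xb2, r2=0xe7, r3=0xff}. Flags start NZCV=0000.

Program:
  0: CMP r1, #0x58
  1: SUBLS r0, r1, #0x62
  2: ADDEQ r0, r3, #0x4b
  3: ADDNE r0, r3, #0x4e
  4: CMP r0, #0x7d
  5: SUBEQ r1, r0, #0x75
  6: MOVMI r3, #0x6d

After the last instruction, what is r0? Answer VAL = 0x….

VAL = 0x4d

0: ✓ CMP  NZCV=0011
1: · SUBLS
2: · ADDEQ
3: ✓ ADDNE  r0←0x4d
4: ✓ CMP  NZCV=1000
5: · SUBEQ
6: ✓ MOVMI  r3←0x6d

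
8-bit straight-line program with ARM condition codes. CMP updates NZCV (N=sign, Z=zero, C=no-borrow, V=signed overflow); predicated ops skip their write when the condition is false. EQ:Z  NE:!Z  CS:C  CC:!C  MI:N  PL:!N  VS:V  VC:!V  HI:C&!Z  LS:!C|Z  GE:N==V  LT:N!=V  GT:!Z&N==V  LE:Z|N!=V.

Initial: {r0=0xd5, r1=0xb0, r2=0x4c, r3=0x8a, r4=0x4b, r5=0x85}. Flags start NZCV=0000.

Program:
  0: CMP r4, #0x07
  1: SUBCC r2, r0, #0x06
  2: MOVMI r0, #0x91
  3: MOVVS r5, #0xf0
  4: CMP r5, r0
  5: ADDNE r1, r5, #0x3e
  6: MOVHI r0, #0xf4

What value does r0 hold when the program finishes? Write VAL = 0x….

0: ✓ CMP  NZCV=0010
1: · SUBCC
2: · MOVMI
3: · MOVVS
4: ✓ CMP  NZCV=1000
5: ✓ ADDNE  r1←0xc3
6: · MOVHI

VAL = 0xd5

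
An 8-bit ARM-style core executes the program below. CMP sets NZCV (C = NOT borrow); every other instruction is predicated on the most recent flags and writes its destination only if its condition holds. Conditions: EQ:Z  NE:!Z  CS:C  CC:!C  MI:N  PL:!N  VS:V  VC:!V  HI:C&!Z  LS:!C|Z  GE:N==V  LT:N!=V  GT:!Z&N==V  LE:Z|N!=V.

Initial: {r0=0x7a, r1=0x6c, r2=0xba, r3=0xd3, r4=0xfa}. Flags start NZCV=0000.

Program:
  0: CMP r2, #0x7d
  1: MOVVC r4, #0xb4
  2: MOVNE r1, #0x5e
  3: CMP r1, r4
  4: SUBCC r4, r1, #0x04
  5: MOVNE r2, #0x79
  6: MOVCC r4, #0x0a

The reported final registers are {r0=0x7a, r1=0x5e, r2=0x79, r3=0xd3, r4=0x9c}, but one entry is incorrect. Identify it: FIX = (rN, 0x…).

0: ✓ CMP  NZCV=0011
1: · MOVVC
2: ✓ MOVNE  r1←0x5e
3: ✓ CMP  NZCV=0000
4: ✓ SUBCC  r4←0x5a
5: ✓ MOVNE  r2←0x79
6: ✓ MOVCC  r4←0x0a

FIX = (r4, 0x0a)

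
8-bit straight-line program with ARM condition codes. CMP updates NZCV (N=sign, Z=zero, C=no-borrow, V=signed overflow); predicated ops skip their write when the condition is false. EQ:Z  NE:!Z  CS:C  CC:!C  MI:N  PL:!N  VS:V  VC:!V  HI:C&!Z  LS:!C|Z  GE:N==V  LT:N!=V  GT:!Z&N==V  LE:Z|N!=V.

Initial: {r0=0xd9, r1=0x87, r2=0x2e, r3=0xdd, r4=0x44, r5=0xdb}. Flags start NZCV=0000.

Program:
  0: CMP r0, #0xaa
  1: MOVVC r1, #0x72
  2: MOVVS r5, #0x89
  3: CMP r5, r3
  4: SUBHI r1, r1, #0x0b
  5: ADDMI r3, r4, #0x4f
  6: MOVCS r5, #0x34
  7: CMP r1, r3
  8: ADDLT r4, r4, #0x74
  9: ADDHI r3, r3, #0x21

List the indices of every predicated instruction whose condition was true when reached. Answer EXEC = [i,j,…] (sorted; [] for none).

EXEC = [1,5]

0: ✓ CMP  NZCV=0010
1: ✓ MOVVC  r1←0x72
2: · MOVVS
3: ✓ CMP  NZCV=1000
4: · SUBHI
5: ✓ ADDMI  r3←0x93
6: · MOVCS
7: ✓ CMP  NZCV=1001
8: · ADDLT
9: · ADDHI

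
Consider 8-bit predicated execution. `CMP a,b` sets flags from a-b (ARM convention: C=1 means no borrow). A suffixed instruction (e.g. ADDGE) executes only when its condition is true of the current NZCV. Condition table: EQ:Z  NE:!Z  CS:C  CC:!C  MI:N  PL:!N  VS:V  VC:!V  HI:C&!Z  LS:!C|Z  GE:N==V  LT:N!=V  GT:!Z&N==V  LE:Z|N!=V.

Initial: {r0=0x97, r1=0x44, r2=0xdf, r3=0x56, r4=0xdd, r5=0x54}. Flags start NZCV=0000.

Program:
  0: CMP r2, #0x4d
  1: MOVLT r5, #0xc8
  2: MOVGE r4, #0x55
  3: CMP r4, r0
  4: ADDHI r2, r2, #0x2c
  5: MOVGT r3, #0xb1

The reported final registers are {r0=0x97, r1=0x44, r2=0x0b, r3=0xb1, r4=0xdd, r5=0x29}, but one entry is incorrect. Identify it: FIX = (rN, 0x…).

FIX = (r5, 0xc8)

[0] flags=1010 → (cmp)
[1] flags=1010 LT?T → r5=0xc8
[2] flags=1010 GE?F → skip
[3] flags=0010 → (cmp)
[4] flags=0010 HI?T → r2=0x0b
[5] flags=0010 GT?T → r3=0xb1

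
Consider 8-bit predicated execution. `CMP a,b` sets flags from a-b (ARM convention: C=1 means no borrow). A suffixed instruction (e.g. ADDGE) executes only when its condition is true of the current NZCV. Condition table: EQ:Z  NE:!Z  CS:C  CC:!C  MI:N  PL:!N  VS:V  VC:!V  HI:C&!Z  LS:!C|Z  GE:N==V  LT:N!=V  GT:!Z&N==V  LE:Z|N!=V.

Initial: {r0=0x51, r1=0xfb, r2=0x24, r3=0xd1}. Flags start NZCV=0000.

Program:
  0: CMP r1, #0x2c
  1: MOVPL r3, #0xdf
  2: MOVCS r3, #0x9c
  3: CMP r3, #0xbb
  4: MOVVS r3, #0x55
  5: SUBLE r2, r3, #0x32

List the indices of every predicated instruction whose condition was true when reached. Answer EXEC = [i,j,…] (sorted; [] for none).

EXEC = [2,5]

0: ✓ CMP  NZCV=1010
1: · MOVPL
2: ✓ MOVCS  r3←0x9c
3: ✓ CMP  NZCV=1000
4: · MOVVS
5: ✓ SUBLE  r2←0x6a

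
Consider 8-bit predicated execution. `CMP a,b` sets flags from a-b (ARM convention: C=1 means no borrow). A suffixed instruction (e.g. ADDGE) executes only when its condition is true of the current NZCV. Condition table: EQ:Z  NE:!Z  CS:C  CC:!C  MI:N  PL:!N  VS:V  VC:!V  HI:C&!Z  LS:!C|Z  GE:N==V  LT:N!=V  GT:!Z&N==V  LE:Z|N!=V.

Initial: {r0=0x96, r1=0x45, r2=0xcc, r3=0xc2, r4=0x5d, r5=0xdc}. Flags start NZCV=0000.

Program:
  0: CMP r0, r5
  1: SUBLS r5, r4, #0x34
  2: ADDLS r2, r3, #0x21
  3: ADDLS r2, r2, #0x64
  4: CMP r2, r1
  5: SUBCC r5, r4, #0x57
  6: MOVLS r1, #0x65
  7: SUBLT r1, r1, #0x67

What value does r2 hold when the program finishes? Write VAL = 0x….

VAL = 0x47

[0] flags=1000 → (cmp)
[1] flags=1000 LS?T → r5=0x29
[2] flags=1000 LS?T → r2=0xe3
[3] flags=1000 LS?T → r2=0x47
[4] flags=0010 → (cmp)
[5] flags=0010 CC?F → skip
[6] flags=0010 LS?F → skip
[7] flags=0010 LT?F → skip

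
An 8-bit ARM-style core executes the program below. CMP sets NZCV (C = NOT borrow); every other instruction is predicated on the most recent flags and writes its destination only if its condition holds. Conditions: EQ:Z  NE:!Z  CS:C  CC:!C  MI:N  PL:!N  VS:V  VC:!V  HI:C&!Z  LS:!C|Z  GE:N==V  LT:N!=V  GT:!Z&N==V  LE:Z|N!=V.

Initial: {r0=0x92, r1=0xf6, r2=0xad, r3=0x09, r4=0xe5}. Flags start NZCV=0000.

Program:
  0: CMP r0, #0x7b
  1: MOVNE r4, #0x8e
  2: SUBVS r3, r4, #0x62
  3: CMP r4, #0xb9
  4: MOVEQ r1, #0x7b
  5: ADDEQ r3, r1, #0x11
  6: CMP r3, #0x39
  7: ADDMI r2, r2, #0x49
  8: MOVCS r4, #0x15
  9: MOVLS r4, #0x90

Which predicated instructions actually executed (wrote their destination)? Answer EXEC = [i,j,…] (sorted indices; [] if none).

EXEC = [1,2,7,9]

0: ✓ CMP  NZCV=0011
1: ✓ MOVNE  r4←0x8e
2: ✓ SUBVS  r3←0x2c
3: ✓ CMP  NZCV=1000
4: · MOVEQ
5: · ADDEQ
6: ✓ CMP  NZCV=1000
7: ✓ ADDMI  r2←0xf6
8: · MOVCS
9: ✓ MOVLS  r4←0x90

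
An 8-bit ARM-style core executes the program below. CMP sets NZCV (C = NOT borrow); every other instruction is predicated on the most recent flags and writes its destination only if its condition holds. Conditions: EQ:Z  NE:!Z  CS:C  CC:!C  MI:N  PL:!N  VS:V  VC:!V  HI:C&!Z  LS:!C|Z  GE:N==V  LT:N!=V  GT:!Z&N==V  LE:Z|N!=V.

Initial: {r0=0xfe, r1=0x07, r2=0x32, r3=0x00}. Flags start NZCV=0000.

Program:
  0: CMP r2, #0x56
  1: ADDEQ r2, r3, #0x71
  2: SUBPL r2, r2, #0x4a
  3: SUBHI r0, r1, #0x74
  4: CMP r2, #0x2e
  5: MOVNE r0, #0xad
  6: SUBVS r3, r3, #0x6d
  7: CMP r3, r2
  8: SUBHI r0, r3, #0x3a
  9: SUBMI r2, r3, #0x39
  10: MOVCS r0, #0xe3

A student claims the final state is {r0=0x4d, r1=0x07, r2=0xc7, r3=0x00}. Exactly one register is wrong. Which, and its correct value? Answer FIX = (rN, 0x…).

0: ✓ CMP  NZCV=1000
1: · ADDEQ
2: · SUBPL
3: · SUBHI
4: ✓ CMP  NZCV=0010
5: ✓ MOVNE  r0←0xad
6: · SUBVS
7: ✓ CMP  NZCV=1000
8: · SUBHI
9: ✓ SUBMI  r2←0xc7
10: · MOVCS

FIX = (r0, 0xad)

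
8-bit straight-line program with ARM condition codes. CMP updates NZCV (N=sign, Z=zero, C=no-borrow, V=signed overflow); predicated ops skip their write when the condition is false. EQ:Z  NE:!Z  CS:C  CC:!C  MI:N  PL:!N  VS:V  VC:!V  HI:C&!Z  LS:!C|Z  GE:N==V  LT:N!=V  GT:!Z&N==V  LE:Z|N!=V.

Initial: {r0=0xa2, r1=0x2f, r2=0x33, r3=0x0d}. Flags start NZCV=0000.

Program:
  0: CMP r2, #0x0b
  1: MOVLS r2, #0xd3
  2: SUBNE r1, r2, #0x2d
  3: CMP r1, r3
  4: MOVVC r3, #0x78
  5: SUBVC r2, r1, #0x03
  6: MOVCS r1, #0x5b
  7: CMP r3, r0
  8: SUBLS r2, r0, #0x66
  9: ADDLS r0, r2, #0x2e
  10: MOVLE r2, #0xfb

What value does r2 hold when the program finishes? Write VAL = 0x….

VAL = 0x3c

0: ✓ CMP  NZCV=0010
1: · MOVLS
2: ✓ SUBNE  r1←0x06
3: ✓ CMP  NZCV=1000
4: ✓ MOVVC  r3←0x78
5: ✓ SUBVC  r2←0x03
6: · MOVCS
7: ✓ CMP  NZCV=1001
8: ✓ SUBLS  r2←0x3c
9: ✓ ADDLS  r0←0x6a
10: · MOVLE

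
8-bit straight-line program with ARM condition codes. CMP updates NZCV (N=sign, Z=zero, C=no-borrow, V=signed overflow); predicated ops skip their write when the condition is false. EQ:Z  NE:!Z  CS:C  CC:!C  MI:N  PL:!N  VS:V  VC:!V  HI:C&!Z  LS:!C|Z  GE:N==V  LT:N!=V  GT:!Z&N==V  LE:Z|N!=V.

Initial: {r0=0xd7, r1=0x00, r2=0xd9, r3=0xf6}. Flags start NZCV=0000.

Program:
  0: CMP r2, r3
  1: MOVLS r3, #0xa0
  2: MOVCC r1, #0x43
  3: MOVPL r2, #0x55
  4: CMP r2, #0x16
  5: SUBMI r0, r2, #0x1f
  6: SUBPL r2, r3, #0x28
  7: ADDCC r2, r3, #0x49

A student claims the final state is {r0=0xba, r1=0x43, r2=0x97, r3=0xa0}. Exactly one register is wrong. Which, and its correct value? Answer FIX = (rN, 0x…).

FIX = (r2, 0xd9)

0: ✓ CMP  NZCV=1000
1: ✓ MOVLS  r3←0xa0
2: ✓ MOVCC  r1←0x43
3: · MOVPL
4: ✓ CMP  NZCV=1010
5: ✓ SUBMI  r0←0xba
6: · SUBPL
7: · ADDCC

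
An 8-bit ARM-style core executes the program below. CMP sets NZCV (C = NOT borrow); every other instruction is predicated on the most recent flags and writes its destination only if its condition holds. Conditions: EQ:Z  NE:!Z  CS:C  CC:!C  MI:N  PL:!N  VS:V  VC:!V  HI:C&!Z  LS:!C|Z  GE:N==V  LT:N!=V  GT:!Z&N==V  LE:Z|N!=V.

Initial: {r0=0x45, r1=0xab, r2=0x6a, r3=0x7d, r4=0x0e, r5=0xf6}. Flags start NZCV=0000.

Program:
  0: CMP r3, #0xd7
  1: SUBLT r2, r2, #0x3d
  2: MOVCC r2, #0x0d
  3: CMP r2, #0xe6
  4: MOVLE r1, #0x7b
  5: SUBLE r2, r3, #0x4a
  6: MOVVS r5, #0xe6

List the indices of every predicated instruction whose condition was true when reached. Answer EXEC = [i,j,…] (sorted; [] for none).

EXEC = [2]

[0] flags=1001 → (cmp)
[1] flags=1001 LT?F → skip
[2] flags=1001 CC?T → r2=0x0d
[3] flags=0000 → (cmp)
[4] flags=0000 LE?F → skip
[5] flags=0000 LE?F → skip
[6] flags=0000 VS?F → skip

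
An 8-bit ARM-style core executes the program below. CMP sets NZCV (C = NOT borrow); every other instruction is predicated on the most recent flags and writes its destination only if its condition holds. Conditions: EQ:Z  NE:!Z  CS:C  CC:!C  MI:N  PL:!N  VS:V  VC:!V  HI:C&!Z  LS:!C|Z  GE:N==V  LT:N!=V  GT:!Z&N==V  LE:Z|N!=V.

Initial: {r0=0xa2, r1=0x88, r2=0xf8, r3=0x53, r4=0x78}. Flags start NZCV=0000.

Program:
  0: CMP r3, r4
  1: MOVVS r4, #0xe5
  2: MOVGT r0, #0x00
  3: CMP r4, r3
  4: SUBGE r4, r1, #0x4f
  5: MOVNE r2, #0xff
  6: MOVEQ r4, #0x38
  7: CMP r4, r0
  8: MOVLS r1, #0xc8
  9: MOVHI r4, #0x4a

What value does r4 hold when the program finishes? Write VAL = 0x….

VAL = 0x39

[0] flags=1000 → (cmp)
[1] flags=1000 VS?F → skip
[2] flags=1000 GT?F → skip
[3] flags=0010 → (cmp)
[4] flags=0010 GE?T → r4=0x39
[5] flags=0010 NE?T → r2=0xff
[6] flags=0010 EQ?F → skip
[7] flags=1001 → (cmp)
[8] flags=1001 LS?T → r1=0xc8
[9] flags=1001 HI?F → skip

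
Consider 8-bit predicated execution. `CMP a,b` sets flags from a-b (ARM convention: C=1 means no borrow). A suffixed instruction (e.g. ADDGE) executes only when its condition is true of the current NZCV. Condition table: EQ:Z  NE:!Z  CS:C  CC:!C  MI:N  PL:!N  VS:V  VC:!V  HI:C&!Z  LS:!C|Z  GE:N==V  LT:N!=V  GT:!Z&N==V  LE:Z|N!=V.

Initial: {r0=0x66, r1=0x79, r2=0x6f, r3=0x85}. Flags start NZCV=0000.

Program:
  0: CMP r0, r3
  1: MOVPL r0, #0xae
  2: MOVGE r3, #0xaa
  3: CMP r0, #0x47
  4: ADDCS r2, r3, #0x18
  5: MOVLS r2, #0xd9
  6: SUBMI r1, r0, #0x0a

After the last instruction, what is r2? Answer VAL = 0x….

[0] flags=1001 → (cmp)
[1] flags=1001 PL?F → skip
[2] flags=1001 GE?T → r3=0xaa
[3] flags=0010 → (cmp)
[4] flags=0010 CS?T → r2=0xc2
[5] flags=0010 LS?F → skip
[6] flags=0010 MI?F → skip

VAL = 0xc2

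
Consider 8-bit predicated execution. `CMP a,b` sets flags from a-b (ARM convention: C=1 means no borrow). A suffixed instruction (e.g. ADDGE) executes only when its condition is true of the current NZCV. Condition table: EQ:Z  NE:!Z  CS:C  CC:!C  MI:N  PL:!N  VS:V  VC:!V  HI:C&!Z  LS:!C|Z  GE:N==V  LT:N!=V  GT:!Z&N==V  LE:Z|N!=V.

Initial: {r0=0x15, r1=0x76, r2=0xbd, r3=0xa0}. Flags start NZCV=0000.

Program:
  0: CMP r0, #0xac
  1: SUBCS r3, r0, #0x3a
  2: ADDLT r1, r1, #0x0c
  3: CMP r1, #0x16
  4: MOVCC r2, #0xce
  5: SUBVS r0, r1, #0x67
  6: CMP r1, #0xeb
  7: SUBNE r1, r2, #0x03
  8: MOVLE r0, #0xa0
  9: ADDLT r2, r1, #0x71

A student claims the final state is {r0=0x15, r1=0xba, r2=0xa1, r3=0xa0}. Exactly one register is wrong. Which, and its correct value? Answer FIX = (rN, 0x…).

[0] flags=0000 → (cmp)
[1] flags=0000 CS?F → skip
[2] flags=0000 LT?F → skip
[3] flags=0010 → (cmp)
[4] flags=0010 CC?F → skip
[5] flags=0010 VS?F → skip
[6] flags=1001 → (cmp)
[7] flags=1001 NE?T → r1=0xba
[8] flags=1001 LE?F → skip
[9] flags=1001 LT?F → skip

FIX = (r2, 0xbd)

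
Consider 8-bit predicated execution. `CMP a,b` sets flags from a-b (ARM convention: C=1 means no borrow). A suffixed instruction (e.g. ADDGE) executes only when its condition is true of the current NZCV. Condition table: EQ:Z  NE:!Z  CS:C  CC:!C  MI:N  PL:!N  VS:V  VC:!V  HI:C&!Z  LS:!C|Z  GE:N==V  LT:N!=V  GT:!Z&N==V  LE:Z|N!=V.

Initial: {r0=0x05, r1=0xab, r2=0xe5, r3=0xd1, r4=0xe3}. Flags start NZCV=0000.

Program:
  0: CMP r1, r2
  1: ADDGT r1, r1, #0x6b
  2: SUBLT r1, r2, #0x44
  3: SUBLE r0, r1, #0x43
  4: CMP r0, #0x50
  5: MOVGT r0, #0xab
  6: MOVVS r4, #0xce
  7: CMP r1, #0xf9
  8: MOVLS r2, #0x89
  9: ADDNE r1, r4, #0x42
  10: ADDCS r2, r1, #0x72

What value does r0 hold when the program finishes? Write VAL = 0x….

[0] flags=1000 → (cmp)
[1] flags=1000 GT?F → skip
[2] flags=1000 LT?T → r1=0xa1
[3] flags=1000 LE?T → r0=0x5e
[4] flags=0010 → (cmp)
[5] flags=0010 GT?T → r0=0xab
[6] flags=0010 VS?F → skip
[7] flags=1000 → (cmp)
[8] flags=1000 LS?T → r2=0x89
[9] flags=1000 NE?T → r1=0x25
[10] flags=1000 CS?F → skip

VAL = 0xab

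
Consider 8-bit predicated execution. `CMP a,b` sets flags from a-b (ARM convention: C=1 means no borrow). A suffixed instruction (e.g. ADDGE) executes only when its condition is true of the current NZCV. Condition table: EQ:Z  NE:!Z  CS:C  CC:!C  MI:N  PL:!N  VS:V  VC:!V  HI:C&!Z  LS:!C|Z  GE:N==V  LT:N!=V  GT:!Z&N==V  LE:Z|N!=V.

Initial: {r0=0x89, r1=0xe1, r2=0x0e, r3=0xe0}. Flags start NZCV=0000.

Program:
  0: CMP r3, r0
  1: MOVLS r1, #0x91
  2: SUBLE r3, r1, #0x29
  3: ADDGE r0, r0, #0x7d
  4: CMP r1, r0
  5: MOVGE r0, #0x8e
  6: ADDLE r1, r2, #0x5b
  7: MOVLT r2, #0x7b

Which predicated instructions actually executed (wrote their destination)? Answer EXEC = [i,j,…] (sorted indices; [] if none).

EXEC = [3,6,7]

0: ✓ CMP  NZCV=0010
1: · MOVLS
2: · SUBLE
3: ✓ ADDGE  r0←0x06
4: ✓ CMP  NZCV=1010
5: · MOVGE
6: ✓ ADDLE  r1←0x69
7: ✓ MOVLT  r2←0x7b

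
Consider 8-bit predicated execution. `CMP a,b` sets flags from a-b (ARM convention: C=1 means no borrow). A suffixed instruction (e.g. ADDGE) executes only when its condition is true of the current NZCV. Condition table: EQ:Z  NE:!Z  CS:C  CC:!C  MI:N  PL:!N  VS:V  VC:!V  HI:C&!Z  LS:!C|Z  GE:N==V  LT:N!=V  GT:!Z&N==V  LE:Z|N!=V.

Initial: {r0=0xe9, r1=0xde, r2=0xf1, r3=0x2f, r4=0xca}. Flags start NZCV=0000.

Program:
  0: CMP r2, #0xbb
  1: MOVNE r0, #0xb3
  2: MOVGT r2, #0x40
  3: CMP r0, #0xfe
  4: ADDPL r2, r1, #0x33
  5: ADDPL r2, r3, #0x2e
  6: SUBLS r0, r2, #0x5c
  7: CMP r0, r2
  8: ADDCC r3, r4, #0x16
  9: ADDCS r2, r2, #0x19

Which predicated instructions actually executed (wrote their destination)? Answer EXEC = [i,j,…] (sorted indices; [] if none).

[0] flags=0010 → (cmp)
[1] flags=0010 NE?T → r0=0xb3
[2] flags=0010 GT?T → r2=0x40
[3] flags=1000 → (cmp)
[4] flags=1000 PL?F → skip
[5] flags=1000 PL?F → skip
[6] flags=1000 LS?T → r0=0xe4
[7] flags=1010 → (cmp)
[8] flags=1010 CC?F → skip
[9] flags=1010 CS?T → r2=0x59

EXEC = [1,2,6,9]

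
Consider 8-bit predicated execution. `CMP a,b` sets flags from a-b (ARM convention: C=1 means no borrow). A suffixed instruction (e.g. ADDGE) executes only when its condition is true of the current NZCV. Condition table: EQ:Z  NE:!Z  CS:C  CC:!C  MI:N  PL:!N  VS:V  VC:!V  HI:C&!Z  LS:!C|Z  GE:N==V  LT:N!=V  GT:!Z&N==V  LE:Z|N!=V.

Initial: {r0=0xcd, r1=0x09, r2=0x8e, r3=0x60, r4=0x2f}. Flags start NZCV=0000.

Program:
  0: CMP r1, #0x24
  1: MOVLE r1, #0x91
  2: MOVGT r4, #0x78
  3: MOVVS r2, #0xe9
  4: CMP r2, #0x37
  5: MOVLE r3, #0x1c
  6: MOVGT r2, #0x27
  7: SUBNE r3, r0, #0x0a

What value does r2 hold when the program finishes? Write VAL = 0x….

VAL = 0x8e

[0] flags=1000 → (cmp)
[1] flags=1000 LE?T → r1=0x91
[2] flags=1000 GT?F → skip
[3] flags=1000 VS?F → skip
[4] flags=0011 → (cmp)
[5] flags=0011 LE?T → r3=0x1c
[6] flags=0011 GT?F → skip
[7] flags=0011 NE?T → r3=0xc3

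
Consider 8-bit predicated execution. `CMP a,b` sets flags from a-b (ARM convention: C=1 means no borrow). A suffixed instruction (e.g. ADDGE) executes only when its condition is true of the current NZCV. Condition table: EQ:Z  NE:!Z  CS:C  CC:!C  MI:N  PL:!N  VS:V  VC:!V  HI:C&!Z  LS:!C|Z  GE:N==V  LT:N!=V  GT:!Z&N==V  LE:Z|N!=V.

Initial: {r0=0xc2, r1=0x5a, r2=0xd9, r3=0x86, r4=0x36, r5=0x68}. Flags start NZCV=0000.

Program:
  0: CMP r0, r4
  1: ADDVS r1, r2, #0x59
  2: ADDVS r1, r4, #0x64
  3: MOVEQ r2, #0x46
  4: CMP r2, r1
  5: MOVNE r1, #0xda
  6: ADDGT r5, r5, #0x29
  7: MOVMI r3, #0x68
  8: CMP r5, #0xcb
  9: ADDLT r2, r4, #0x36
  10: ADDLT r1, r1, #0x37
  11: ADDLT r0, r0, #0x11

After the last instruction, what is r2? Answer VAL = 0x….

VAL = 0xd9

[0] flags=1010 → (cmp)
[1] flags=1010 VS?F → skip
[2] flags=1010 VS?F → skip
[3] flags=1010 EQ?F → skip
[4] flags=0011 → (cmp)
[5] flags=0011 NE?T → r1=0xda
[6] flags=0011 GT?F → skip
[7] flags=0011 MI?F → skip
[8] flags=1001 → (cmp)
[9] flags=1001 LT?F → skip
[10] flags=1001 LT?F → skip
[11] flags=1001 LT?F → skip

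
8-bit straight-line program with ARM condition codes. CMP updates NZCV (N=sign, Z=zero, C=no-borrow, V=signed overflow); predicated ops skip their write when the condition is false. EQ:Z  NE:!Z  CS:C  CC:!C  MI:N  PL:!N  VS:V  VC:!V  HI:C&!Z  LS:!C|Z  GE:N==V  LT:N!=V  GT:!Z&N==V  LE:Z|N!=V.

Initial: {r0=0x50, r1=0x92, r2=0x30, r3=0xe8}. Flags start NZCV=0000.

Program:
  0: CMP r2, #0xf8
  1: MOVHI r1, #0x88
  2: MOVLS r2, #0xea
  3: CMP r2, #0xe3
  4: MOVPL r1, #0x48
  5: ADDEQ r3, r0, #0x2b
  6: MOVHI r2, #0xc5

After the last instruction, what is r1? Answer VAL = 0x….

[0] flags=0000 → (cmp)
[1] flags=0000 HI?F → skip
[2] flags=0000 LS?T → r2=0xea
[3] flags=0010 → (cmp)
[4] flags=0010 PL?T → r1=0x48
[5] flags=0010 EQ?F → skip
[6] flags=0010 HI?T → r2=0xc5

VAL = 0x48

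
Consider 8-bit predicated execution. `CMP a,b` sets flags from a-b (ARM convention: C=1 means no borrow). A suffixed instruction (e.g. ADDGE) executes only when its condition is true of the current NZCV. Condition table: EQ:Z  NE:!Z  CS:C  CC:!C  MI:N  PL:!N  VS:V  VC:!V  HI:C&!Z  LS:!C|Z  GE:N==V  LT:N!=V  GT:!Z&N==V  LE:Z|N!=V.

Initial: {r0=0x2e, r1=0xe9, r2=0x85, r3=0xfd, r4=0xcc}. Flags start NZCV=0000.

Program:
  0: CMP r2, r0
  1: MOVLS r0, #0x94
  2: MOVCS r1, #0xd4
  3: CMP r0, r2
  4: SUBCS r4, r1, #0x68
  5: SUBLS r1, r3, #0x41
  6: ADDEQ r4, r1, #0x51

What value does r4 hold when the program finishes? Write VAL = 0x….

VAL = 0xcc

0: ✓ CMP  NZCV=0011
1: · MOVLS
2: ✓ MOVCS  r1←0xd4
3: ✓ CMP  NZCV=1001
4: · SUBCS
5: ✓ SUBLS  r1←0xbc
6: · ADDEQ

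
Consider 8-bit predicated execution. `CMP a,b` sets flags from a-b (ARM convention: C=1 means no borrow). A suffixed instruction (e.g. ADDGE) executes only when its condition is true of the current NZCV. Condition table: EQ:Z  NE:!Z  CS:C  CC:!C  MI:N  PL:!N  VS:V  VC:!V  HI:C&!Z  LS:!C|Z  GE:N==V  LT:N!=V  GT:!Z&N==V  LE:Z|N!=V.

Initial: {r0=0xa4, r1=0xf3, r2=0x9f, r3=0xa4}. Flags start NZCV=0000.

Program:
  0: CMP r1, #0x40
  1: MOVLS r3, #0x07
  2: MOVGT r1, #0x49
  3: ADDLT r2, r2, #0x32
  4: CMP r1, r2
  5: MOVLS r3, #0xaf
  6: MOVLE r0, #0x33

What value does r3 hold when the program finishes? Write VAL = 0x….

VAL = 0xa4

0: ✓ CMP  NZCV=1010
1: · MOVLS
2: · MOVGT
3: ✓ ADDLT  r2←0xd1
4: ✓ CMP  NZCV=0010
5: · MOVLS
6: · MOVLE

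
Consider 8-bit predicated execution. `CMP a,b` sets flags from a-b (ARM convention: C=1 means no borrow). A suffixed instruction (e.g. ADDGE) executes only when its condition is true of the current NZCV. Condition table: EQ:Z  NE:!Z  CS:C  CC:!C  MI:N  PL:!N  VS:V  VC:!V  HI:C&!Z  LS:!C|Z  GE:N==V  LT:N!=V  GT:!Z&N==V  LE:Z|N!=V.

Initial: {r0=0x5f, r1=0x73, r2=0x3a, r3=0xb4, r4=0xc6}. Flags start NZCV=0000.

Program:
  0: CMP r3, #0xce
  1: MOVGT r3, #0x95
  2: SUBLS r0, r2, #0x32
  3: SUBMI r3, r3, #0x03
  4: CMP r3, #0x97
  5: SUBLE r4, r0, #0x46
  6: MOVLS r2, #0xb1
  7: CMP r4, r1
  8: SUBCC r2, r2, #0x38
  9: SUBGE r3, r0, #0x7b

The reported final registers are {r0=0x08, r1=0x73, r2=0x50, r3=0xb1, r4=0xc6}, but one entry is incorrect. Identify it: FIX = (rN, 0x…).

0: ✓ CMP  NZCV=1000
1: · MOVGT
2: ✓ SUBLS  r0←0x08
3: ✓ SUBMI  r3←0xb1
4: ✓ CMP  NZCV=0010
5: · SUBLE
6: · MOVLS
7: ✓ CMP  NZCV=0011
8: · SUBCC
9: · SUBGE

FIX = (r2, 0x3a)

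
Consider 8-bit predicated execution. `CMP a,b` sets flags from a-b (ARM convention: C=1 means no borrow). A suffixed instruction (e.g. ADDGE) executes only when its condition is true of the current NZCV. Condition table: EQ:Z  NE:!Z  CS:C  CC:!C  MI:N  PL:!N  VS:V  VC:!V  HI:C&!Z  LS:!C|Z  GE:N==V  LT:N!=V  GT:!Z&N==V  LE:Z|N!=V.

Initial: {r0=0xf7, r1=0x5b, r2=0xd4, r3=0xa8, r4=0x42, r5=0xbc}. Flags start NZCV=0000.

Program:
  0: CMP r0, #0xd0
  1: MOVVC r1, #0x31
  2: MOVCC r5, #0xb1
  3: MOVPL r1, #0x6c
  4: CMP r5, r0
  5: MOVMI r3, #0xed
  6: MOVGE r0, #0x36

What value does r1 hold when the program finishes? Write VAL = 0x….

0: ✓ CMP  NZCV=0010
1: ✓ MOVVC  r1←0x31
2: · MOVCC
3: ✓ MOVPL  r1←0x6c
4: ✓ CMP  NZCV=1000
5: ✓ MOVMI  r3←0xed
6: · MOVGE

VAL = 0x6c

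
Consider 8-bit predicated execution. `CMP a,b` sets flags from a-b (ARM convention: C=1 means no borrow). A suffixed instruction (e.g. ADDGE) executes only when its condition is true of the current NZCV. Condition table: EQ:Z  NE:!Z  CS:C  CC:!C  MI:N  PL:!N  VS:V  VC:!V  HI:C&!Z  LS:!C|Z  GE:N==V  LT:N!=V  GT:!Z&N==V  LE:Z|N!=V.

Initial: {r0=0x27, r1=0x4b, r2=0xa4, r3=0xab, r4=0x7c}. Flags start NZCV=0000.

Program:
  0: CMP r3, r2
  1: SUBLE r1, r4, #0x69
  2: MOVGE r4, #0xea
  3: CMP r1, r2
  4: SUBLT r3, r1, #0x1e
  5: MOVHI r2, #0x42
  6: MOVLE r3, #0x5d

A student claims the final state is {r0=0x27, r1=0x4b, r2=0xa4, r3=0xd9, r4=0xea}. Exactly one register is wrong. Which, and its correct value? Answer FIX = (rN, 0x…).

FIX = (r3, 0xab)

[0] flags=0010 → (cmp)
[1] flags=0010 LE?F → skip
[2] flags=0010 GE?T → r4=0xea
[3] flags=1001 → (cmp)
[4] flags=1001 LT?F → skip
[5] flags=1001 HI?F → skip
[6] flags=1001 LE?F → skip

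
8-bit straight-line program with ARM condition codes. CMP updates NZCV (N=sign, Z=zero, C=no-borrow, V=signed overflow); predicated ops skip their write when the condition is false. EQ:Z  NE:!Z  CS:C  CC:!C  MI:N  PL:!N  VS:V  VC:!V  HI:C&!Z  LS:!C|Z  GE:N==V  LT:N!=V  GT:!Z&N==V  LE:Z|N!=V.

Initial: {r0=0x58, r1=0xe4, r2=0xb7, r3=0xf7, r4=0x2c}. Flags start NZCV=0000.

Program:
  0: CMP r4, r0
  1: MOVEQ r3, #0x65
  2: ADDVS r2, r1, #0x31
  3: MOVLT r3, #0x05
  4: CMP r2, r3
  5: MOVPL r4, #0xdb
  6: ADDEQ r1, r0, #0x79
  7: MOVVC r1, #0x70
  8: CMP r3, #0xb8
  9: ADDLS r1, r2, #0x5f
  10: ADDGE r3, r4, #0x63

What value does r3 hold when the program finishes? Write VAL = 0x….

[0] flags=1000 → (cmp)
[1] flags=1000 EQ?F → skip
[2] flags=1000 VS?F → skip
[3] flags=1000 LT?T → r3=0x05
[4] flags=1010 → (cmp)
[5] flags=1010 PL?F → skip
[6] flags=1010 EQ?F → skip
[7] flags=1010 VC?T → r1=0x70
[8] flags=0000 → (cmp)
[9] flags=0000 LS?T → r1=0x16
[10] flags=0000 GE?T → r3=0x8f

VAL = 0x8f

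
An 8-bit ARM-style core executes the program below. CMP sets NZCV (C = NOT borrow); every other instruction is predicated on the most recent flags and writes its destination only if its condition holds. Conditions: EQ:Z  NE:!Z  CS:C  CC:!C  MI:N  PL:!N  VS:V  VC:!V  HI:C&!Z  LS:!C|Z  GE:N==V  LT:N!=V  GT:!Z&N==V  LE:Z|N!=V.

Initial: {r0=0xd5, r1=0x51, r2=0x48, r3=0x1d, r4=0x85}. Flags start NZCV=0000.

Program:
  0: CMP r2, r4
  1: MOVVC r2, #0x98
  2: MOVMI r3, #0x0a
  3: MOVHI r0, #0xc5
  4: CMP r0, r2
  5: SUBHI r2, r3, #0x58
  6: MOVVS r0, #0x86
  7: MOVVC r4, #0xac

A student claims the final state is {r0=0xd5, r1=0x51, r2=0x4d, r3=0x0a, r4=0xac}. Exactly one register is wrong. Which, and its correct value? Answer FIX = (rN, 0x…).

0: ✓ CMP  NZCV=1001
1: · MOVVC
2: ✓ MOVMI  r3←0x0a
3: · MOVHI
4: ✓ CMP  NZCV=1010
5: ✓ SUBHI  r2←0xb2
6: · MOVVS
7: ✓ MOVVC  r4←0xac

FIX = (r2, 0xb2)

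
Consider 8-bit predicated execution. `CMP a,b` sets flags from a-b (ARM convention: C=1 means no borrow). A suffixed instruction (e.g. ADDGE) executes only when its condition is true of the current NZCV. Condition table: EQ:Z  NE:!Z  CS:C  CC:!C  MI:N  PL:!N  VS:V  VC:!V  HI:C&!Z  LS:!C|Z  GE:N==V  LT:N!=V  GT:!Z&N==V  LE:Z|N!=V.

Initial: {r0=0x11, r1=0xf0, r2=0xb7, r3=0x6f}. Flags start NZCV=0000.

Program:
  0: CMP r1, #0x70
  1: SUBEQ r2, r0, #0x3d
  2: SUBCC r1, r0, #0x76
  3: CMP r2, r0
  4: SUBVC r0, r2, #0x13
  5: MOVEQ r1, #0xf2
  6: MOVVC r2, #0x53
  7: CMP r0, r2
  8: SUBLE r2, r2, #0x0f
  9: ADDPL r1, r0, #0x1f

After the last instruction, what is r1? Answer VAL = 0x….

[0] flags=1010 → (cmp)
[1] flags=1010 EQ?F → skip
[2] flags=1010 CC?F → skip
[3] flags=1010 → (cmp)
[4] flags=1010 VC?T → r0=0xa4
[5] flags=1010 EQ?F → skip
[6] flags=1010 VC?T → r2=0x53
[7] flags=0011 → (cmp)
[8] flags=0011 LE?T → r2=0x44
[9] flags=0011 PL?T → r1=0xc3

VAL = 0xc3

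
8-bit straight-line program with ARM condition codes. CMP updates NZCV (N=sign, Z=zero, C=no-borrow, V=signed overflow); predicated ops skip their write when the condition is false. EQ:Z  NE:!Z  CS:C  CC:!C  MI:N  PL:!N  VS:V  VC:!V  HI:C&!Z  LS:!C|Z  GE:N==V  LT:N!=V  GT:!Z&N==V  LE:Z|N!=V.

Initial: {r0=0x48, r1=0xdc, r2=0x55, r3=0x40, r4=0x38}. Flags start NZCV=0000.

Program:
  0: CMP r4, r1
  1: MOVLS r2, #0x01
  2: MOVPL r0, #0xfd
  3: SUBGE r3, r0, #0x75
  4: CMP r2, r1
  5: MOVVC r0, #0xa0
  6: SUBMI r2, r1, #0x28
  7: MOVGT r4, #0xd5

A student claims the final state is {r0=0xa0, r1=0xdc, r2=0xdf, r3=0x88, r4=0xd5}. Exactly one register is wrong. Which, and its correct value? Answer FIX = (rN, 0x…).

FIX = (r2, 0x01)

0: ✓ CMP  NZCV=0000
1: ✓ MOVLS  r2←0x01
2: ✓ MOVPL  r0←0xfd
3: ✓ SUBGE  r3←0x88
4: ✓ CMP  NZCV=0000
5: ✓ MOVVC  r0←0xa0
6: · SUBMI
7: ✓ MOVGT  r4←0xd5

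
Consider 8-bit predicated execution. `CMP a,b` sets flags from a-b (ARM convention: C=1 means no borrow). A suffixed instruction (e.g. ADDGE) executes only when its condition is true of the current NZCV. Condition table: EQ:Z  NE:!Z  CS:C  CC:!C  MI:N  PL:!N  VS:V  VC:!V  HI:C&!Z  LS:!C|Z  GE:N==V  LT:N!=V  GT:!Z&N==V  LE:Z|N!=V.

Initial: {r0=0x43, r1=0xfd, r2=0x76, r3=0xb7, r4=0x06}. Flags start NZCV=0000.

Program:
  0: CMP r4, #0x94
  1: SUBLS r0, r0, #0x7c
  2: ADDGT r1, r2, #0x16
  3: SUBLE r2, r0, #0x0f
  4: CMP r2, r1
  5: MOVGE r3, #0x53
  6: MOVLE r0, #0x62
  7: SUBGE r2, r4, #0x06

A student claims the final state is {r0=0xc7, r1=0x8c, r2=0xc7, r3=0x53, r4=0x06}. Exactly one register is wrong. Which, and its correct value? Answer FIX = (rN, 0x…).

[0] flags=0000 → (cmp)
[1] flags=0000 LS?T → r0=0xc7
[2] flags=0000 GT?T → r1=0x8c
[3] flags=0000 LE?F → skip
[4] flags=1001 → (cmp)
[5] flags=1001 GE?T → r3=0x53
[6] flags=1001 LE?F → skip
[7] flags=1001 GE?T → r2=0x00

FIX = (r2, 0x00)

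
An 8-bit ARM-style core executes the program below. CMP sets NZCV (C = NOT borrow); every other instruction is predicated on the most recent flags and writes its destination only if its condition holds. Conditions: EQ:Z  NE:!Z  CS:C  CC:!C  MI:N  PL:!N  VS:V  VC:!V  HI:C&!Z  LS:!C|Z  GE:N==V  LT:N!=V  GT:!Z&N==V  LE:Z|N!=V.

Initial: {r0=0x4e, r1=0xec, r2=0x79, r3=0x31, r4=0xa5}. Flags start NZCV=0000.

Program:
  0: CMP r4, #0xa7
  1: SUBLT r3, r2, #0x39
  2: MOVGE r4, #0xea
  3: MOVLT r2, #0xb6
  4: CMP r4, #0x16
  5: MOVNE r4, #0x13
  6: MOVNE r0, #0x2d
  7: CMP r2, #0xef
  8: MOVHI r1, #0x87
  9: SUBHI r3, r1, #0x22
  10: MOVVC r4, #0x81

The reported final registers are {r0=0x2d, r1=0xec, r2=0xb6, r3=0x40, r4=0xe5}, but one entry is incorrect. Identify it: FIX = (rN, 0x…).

0: ✓ CMP  NZCV=1000
1: ✓ SUBLT  r3←0x40
2: · MOVGE
3: ✓ MOVLT  r2←0xb6
4: ✓ CMP  NZCV=1010
5: ✓ MOVNE  r4←0x13
6: ✓ MOVNE  r0←0x2d
7: ✓ CMP  NZCV=1000
8: · MOVHI
9: · SUBHI
10: ✓ MOVVC  r4←0x81

FIX = (r4, 0x81)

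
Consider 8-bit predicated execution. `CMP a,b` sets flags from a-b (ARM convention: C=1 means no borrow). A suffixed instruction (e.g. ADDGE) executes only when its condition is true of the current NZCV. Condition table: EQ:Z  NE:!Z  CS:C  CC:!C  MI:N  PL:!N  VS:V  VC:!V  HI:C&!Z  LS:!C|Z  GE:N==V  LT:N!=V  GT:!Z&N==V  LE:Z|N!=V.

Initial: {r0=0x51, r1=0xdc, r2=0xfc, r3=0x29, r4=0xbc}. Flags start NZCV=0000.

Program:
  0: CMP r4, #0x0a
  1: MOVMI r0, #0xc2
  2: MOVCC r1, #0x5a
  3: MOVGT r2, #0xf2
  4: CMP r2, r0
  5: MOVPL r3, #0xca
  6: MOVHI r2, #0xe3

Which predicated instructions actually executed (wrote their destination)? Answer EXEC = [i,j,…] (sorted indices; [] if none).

EXEC = [1,5,6]

[0] flags=1010 → (cmp)
[1] flags=1010 MI?T → r0=0xc2
[2] flags=1010 CC?F → skip
[3] flags=1010 GT?F → skip
[4] flags=0010 → (cmp)
[5] flags=0010 PL?T → r3=0xca
[6] flags=0010 HI?T → r2=0xe3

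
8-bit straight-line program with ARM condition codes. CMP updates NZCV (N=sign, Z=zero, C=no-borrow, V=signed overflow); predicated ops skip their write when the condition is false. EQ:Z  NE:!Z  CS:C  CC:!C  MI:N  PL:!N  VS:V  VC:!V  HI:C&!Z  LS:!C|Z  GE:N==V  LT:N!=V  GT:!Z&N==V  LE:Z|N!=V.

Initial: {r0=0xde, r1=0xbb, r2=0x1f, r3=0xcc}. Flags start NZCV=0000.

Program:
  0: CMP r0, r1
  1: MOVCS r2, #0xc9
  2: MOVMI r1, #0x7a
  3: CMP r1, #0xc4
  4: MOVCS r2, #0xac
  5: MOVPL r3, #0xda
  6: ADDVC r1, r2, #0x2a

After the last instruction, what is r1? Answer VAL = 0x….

0: ✓ CMP  NZCV=0010
1: ✓ MOVCS  r2←0xc9
2: · MOVMI
3: ✓ CMP  NZCV=1000
4: · MOVCS
5: · MOVPL
6: ✓ ADDVC  r1←0xf3

VAL = 0xf3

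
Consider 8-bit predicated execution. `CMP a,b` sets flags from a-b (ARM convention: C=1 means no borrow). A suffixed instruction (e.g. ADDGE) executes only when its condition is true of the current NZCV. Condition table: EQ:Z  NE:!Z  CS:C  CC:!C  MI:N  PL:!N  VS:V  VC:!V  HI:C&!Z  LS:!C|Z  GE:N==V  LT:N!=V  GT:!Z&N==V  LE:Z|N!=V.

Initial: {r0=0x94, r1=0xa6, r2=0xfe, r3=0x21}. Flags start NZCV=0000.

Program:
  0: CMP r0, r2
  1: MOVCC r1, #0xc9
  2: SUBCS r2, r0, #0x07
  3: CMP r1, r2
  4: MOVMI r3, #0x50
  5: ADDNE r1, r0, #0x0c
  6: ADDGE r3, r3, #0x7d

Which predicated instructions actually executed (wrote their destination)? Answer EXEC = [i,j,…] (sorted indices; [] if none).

[0] flags=1000 → (cmp)
[1] flags=1000 CC?T → r1=0xc9
[2] flags=1000 CS?F → skip
[3] flags=1000 → (cmp)
[4] flags=1000 MI?T → r3=0x50
[5] flags=1000 NE?T → r1=0xa0
[6] flags=1000 GE?F → skip

EXEC = [1,4,5]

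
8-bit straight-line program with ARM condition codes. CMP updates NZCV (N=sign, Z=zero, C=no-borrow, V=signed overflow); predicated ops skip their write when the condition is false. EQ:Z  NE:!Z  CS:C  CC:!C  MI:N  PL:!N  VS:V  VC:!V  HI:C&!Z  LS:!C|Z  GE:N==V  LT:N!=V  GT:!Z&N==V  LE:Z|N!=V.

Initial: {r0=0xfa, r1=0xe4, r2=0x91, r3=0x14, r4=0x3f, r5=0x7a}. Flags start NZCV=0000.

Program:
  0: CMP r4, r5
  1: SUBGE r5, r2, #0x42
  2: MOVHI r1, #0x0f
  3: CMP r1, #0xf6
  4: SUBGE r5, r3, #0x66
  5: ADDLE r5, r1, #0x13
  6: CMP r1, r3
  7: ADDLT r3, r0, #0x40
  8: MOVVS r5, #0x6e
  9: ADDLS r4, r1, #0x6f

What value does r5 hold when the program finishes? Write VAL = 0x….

VAL = 0xf7

0: ✓ CMP  NZCV=1000
1: · SUBGE
2: · MOVHI
3: ✓ CMP  NZCV=1000
4: · SUBGE
5: ✓ ADDLE  r5←0xf7
6: ✓ CMP  NZCV=1010
7: ✓ ADDLT  r3←0x3a
8: · MOVVS
9: · ADDLS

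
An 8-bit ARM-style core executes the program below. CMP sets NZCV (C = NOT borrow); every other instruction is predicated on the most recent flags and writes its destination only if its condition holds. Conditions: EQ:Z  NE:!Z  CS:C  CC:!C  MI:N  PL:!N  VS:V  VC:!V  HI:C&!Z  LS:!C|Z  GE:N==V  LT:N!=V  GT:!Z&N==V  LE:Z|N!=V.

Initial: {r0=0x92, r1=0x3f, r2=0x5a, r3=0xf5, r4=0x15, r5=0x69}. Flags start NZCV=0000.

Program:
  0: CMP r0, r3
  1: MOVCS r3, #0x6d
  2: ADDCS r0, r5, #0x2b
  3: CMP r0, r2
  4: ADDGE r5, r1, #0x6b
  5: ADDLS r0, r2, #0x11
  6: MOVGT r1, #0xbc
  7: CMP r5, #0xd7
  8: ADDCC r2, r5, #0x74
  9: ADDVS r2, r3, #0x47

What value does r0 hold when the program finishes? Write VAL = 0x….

[0] flags=1000 → (cmp)
[1] flags=1000 CS?F → skip
[2] flags=1000 CS?F → skip
[3] flags=0011 → (cmp)
[4] flags=0011 GE?F → skip
[5] flags=0011 LS?F → skip
[6] flags=0011 GT?F → skip
[7] flags=1001 → (cmp)
[8] flags=1001 CC?T → r2=0xdd
[9] flags=1001 VS?T → r2=0x3c

VAL = 0x92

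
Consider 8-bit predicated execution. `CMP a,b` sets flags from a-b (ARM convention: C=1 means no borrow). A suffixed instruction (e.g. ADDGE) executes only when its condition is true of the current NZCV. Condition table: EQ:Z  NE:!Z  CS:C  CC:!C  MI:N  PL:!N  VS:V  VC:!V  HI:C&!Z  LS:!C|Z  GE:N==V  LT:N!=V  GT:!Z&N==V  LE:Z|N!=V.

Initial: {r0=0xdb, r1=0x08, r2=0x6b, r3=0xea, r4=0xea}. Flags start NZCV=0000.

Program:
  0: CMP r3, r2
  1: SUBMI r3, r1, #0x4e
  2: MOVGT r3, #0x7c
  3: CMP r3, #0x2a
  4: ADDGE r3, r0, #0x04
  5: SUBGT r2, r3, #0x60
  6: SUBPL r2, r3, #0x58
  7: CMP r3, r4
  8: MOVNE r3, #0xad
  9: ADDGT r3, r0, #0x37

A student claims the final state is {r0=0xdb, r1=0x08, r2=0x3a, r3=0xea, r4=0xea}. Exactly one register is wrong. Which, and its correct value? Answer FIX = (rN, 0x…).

FIX = (r2, 0x6b)

[0] flags=0011 → (cmp)
[1] flags=0011 MI?F → skip
[2] flags=0011 GT?F → skip
[3] flags=1010 → (cmp)
[4] flags=1010 GE?F → skip
[5] flags=1010 GT?F → skip
[6] flags=1010 PL?F → skip
[7] flags=0110 → (cmp)
[8] flags=0110 NE?F → skip
[9] flags=0110 GT?F → skip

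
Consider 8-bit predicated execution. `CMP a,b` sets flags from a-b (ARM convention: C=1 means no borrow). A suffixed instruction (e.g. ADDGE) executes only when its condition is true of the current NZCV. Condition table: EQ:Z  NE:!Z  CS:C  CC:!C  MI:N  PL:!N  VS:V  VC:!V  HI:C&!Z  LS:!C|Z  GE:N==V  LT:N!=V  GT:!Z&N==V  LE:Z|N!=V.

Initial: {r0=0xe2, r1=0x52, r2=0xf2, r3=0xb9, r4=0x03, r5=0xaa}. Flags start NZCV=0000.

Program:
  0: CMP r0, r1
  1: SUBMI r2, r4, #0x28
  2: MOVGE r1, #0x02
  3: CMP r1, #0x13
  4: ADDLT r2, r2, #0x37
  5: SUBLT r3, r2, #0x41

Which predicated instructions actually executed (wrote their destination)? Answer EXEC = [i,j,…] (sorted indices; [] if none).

[0] flags=1010 → (cmp)
[1] flags=1010 MI?T → r2=0xdb
[2] flags=1010 GE?F → skip
[3] flags=0010 → (cmp)
[4] flags=0010 LT?F → skip
[5] flags=0010 LT?F → skip

EXEC = [1]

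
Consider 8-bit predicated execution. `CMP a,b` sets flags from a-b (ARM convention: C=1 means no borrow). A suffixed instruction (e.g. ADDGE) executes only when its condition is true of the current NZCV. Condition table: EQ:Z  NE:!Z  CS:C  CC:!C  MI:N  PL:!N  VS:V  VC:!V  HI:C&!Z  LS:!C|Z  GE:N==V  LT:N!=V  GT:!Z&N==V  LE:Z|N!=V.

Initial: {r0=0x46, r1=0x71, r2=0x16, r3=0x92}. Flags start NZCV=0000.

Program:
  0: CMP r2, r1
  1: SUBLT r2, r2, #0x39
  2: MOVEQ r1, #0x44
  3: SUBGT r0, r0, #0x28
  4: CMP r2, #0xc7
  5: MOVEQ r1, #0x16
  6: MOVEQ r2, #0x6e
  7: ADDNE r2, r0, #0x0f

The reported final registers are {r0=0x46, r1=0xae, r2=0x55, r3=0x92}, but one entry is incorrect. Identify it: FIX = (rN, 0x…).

FIX = (r1, 0x71)

0: ✓ CMP  NZCV=1000
1: ✓ SUBLT  r2←0xdd
2: · MOVEQ
3: · SUBGT
4: ✓ CMP  NZCV=0010
5: · MOVEQ
6: · MOVEQ
7: ✓ ADDNE  r2←0x55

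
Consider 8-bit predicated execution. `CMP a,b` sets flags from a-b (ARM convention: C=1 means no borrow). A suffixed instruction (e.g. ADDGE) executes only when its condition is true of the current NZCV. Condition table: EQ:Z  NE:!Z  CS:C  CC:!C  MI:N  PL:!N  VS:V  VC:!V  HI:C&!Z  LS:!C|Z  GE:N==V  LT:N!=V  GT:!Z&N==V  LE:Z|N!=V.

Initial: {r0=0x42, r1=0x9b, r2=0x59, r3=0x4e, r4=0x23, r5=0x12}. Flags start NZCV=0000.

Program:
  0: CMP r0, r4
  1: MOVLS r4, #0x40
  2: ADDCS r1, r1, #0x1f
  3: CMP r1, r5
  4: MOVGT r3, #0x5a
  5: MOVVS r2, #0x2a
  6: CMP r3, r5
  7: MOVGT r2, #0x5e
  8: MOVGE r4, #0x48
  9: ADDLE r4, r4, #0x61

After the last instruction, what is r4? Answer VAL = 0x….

VAL = 0x48

0: ✓ CMP  NZCV=0010
1: · MOVLS
2: ✓ ADDCS  r1←0xba
3: ✓ CMP  NZCV=1010
4: · MOVGT
5: · MOVVS
6: ✓ CMP  NZCV=0010
7: ✓ MOVGT  r2←0x5e
8: ✓ MOVGE  r4←0x48
9: · ADDLE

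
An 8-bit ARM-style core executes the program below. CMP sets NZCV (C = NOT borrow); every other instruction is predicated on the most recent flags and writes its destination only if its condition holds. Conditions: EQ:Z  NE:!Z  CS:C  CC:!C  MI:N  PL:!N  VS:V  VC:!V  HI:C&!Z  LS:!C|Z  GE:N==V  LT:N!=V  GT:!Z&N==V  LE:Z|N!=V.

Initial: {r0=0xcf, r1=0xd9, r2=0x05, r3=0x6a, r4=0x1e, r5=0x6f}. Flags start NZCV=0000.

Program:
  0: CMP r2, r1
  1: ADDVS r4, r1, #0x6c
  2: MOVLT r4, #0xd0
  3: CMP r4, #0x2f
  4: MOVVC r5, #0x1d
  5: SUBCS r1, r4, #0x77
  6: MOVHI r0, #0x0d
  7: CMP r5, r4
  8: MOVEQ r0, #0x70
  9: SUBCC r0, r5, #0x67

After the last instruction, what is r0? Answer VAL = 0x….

[0] flags=0000 → (cmp)
[1] flags=0000 VS?F → skip
[2] flags=0000 LT?F → skip
[3] flags=1000 → (cmp)
[4] flags=1000 VC?T → r5=0x1d
[5] flags=1000 CS?F → skip
[6] flags=1000 HI?F → skip
[7] flags=1000 → (cmp)
[8] flags=1000 EQ?F → skip
[9] flags=1000 CC?T → r0=0xb6

VAL = 0xb6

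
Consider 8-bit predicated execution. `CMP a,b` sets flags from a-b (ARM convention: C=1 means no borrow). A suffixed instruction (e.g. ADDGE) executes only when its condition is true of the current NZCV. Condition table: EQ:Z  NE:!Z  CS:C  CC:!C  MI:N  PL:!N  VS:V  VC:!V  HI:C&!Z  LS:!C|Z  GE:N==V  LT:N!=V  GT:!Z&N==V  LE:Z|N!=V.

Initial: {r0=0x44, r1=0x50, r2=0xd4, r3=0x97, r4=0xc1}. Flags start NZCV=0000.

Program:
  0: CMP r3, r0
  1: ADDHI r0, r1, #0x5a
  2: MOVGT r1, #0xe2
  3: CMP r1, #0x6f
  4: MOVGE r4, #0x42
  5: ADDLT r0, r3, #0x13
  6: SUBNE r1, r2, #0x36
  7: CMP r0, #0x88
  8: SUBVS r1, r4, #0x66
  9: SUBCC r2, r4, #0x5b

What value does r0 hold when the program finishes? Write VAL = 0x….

VAL = 0xaa

[0] flags=0011 → (cmp)
[1] flags=0011 HI?T → r0=0xaa
[2] flags=0011 GT?F → skip
[3] flags=1000 → (cmp)
[4] flags=1000 GE?F → skip
[5] flags=1000 LT?T → r0=0xaa
[6] flags=1000 NE?T → r1=0x9e
[7] flags=0010 → (cmp)
[8] flags=0010 VS?F → skip
[9] flags=0010 CC?F → skip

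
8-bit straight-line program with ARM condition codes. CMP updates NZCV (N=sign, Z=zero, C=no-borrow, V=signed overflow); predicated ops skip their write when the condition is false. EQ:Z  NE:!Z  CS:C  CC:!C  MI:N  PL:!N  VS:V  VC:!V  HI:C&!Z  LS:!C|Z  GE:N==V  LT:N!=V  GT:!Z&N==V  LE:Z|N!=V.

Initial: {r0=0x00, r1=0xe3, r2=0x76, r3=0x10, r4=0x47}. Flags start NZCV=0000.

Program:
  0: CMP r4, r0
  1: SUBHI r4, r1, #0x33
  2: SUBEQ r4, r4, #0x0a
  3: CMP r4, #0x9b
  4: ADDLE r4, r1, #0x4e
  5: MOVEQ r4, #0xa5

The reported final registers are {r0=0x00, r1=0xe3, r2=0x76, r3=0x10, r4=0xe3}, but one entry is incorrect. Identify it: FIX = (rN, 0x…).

0: ✓ CMP  NZCV=0010
1: ✓ SUBHI  r4←0xb0
2: · SUBEQ
3: ✓ CMP  NZCV=0010
4: · ADDLE
5: · MOVEQ

FIX = (r4, 0xb0)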